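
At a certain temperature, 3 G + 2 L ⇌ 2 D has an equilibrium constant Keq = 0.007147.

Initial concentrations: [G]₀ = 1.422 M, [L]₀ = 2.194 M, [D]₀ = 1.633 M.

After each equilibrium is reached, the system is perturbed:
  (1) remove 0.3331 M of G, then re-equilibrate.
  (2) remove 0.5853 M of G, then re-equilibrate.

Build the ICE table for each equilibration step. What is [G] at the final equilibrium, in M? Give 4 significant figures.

[G]_eq = 1.907 M

Q₀ = 0.1927 vs Keq = 0.007147 ⇒ Q>K, reverse
Step 1:
                    G           L           D
  init          1.422       2.194       1.633
  Δ             1.038      0.6918     -0.6918
  eq             2.46       2.886      0.9412
  solve Keq expr → x = -0.3459; check Q = 0.007147
Then remove 0.3331 M of G.
Step 2:
                    G           L           D
  init          2.127       2.886      0.9412
  Δ            0.1318     0.08789    -0.08789
  eq            2.258       2.974      0.8533
  solve Keq expr → x = -0.04395; check Q = 0.007147
Then remove 0.5853 M of G.
Step 3:
                    G           L           D
  init          1.673       2.974      0.8533
  Δ            0.2343      0.1562     -0.1562
  eq            1.907        3.13      0.6971
  solve Keq expr → x = -0.0781; check Q = 0.007147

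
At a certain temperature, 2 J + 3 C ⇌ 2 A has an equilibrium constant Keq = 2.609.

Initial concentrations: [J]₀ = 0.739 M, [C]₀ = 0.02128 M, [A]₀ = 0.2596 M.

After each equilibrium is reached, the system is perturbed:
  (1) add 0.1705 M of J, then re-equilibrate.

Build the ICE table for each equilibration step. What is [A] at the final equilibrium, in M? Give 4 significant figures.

Q₀ = 1.2806e+04 vs Keq = 2.609 ⇒ Q>K, reverse
Step 1:
                    J           C           A
  init          0.739     0.02128      0.2596
  Δ            0.1256      0.1883     -0.1256
  eq           0.8646      0.2096       0.134
  solve Keq expr → x = -0.06278; check Q = 2.609
Then add 0.1705 M of J.
Step 2:
                    J           C           A
  init          1.035      0.2096       0.134
  Δ          -0.00933      -0.014     0.00933
  eq            1.026      0.1956      0.1434
  solve Keq expr → x = 0.004665; check Q = 2.609

[A]_eq = 0.1434 M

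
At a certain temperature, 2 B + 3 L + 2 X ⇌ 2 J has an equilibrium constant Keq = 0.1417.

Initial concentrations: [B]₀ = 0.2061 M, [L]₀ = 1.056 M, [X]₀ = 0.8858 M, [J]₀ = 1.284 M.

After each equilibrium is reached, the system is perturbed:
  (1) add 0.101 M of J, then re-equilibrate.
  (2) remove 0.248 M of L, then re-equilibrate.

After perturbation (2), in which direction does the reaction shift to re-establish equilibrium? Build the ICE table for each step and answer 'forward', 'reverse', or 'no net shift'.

Direction: reverse

Q₀ = 42.01 vs Keq = 0.1417 ⇒ Q>K, reverse
Step 1:
                   B          L          X          J
  Initial     0.2061      1.056     0.8858      1.284
  Change       0.472      0.708      0.472     -0.472
  Equil       0.6781      1.764      1.358      0.812
  solve Keq expr → x = -0.236; check Q = 0.1417
Then add 0.101 M of J.
Step 2:
                   B          L          X          J
  Initial     0.6781      1.764      1.358      0.913
  Change     0.02577    0.03865    0.02577   -0.02577
  Equil       0.7039      1.803      1.384     0.8872
  solve Keq expr → x = -0.01288; check Q = 0.1417
Then remove 0.248 M of L.
Step 3:
                   B          L          X          J
  Initial     0.7039      1.555      1.384     0.8872
  Change     0.04765    0.07148    0.04765   -0.04765
  Equil       0.7515      1.626      1.431     0.8396
  solve Keq expr → x = -0.02383; check Q = 0.1417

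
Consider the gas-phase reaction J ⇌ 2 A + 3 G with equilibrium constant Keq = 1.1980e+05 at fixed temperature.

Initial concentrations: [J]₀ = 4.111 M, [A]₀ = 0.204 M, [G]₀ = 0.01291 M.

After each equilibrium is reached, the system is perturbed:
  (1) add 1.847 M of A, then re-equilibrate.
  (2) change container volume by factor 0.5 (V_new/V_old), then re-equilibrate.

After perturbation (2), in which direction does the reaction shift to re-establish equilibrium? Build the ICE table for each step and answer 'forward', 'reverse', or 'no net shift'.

Direction: reverse

Q₀ = 2.1782e-08 vs Keq = 1.1980e+05 ⇒ Q<K, forward
Step 1:
                    J           A           G
  init          4.111       0.204     0.01291
  Δ            -3.562       7.124       10.69
  eq            0.549       7.328        10.7
  solve Keq expr → x = 3.562; check Q = 1.1980e+05
Then add 1.847 M of A.
Step 2:
                    J           A           G
  init          0.549       9.175        10.7
  Δ            0.1546     -0.3091     -0.4637
  eq           0.7035       8.866       10.24
  solve Keq expr → x = -0.1546; check Q = 1.1980e+05
Then change container volume by factor 0.5 (V_new/V_old).
Step 3:
                    J           A           G
  init          1.407       17.73       20.47
  Δ             2.276      -4.551      -6.827
  eq            3.683       13.18       13.64
  solve Keq expr → x = -2.276; check Q = 1.1980e+05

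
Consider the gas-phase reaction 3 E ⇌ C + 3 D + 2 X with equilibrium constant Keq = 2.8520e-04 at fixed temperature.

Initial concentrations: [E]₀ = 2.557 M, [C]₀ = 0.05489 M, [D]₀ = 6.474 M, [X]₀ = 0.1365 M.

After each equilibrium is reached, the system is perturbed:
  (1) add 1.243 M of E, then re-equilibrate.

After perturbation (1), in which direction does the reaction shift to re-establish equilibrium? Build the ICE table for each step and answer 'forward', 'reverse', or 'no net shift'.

Q₀ = 0.0166 vs Keq = 2.8520e-04 ⇒ Q>K, reverse
Step 1:
                    E           C           D           X
  I             2.557     0.05489       6.474      0.1365
  C            0.1347    -0.04489     -0.1347    -0.08978
  E             2.692        0.01       6.339     0.04672
  solve Keq expr → x = -0.04489; check Q = 2.8520e-04
Then add 1.243 M of E.
Step 2:
                    E           C           D           X
  I             3.935        0.01       6.339     0.04672
  C          -0.02237    0.007458     0.02237     0.01492
  E             3.912     0.01746       6.362     0.06164
  solve Keq expr → x = 0.007458; check Q = 2.8520e-04

Direction: forward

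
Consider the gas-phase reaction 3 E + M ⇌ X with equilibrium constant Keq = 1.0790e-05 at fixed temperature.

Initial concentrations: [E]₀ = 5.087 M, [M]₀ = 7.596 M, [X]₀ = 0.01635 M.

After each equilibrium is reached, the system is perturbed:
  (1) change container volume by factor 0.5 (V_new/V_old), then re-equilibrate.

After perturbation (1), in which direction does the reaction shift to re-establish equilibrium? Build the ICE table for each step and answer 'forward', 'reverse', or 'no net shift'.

Direction: forward

Q₀ = 1.6351e-05 vs Keq = 1.0790e-05 ⇒ Q>K, reverse
Step 1:
                  E         M         X
  init        5.087     7.596   0.01635
  Δ         0.01635  0.005449 -0.005449
  eq          5.103     7.601    0.0109
  solve Keq expr → x = -0.005449; check Q = 1.0790e-05
Then change container volume by factor 0.5 (V_new/V_old).
Step 2:
                  E         M         X
  init        10.21      15.2    0.0218
  Δ         -0.3953   -0.1318    0.1318
  eq          9.811     15.07    0.1536
  solve Keq expr → x = 0.1318; check Q = 1.0790e-05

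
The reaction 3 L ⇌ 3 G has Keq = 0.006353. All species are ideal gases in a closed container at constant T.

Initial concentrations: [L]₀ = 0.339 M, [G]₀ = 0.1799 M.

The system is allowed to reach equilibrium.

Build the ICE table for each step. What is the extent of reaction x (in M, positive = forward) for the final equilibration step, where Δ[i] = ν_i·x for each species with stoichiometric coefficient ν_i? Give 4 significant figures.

Q₀ = 0.1494 vs Keq = 0.006353 ⇒ Q>K, reverse
Step 1:
                   L          G
  Initial      0.339     0.1799
  Change     0.09881   -0.09881
  Equil       0.4378    0.08109
  solve Keq expr → x = -0.03294; check Q = 0.006353

x = -0.03294 M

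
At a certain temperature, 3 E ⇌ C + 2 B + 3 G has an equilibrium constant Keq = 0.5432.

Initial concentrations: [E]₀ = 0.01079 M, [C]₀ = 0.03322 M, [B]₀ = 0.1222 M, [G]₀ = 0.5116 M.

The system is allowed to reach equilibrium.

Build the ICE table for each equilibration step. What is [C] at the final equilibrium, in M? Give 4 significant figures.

Q₀ = 52.88 vs Keq = 0.5432 ⇒ Q>K, reverse
Step 1:
                    E           C           B           G
  init        0.01079     0.03322      0.1222      0.5116
  Δ           0.02718   -0.009061    -0.01812    -0.02718
  eq          0.03797     0.02416      0.1041      0.4844
  solve Keq expr → x = -0.009061; check Q = 0.5432

[C]_eq = 0.02416 M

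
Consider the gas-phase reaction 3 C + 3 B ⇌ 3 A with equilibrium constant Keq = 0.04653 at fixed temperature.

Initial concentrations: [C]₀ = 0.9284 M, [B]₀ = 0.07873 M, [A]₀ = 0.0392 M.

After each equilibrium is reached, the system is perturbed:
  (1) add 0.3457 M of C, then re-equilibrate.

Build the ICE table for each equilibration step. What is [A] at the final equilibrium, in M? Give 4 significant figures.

Q₀ = 0.1543 vs Keq = 0.04653 ⇒ Q>K, reverse
Step 1:
                    C           B           A
  init         0.9284     0.07873      0.0392
  Δ          0.009454    0.009454   -0.009454
  eq           0.9379     0.08818     0.02975
  solve Keq expr → x = -0.003151; check Q = 0.04653
Then add 0.3457 M of C.
Step 2:
                    C           B           A
  init          1.284     0.08818     0.02975
  Δ         -0.007355   -0.007355    0.007355
  eq            1.276     0.08083      0.0371
  solve Keq expr → x = 0.002452; check Q = 0.04653

[A]_eq = 0.0371 M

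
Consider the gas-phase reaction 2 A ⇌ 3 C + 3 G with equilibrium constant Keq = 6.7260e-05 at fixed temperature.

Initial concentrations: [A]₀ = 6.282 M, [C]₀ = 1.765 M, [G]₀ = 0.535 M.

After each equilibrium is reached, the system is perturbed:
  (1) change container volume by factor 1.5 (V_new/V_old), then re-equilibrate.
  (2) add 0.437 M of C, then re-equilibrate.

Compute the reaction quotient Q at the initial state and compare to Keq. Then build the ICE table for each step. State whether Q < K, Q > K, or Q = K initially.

Q₀ = 0.02134; Q > K (proceeds reverse)

Q₀ = 0.02134 vs Keq = 6.7260e-05 ⇒ Q>K, reverse
Step 1:
                    A           C           G
  Initial       6.282       1.765       0.535
  Change       0.2855     -0.4283     -0.4283
  Equil         6.568       1.337      0.1067
  solve Keq expr → x = -0.1428; check Q = 6.7260e-05
Then change container volume by factor 1.5 (V_new/V_old).
Step 2:
                    A           C           G
  Initial       4.378      0.8911     0.07113
  Change     -0.02977     0.04465     0.04465
  Equil         4.349      0.9358      0.1158
  solve Keq expr → x = 0.01488; check Q = 6.7260e-05
Then add 0.437 M of C.
Step 3:
                    A           C           G
  Initial       4.349       1.373      0.1158
  Change      0.02302    -0.03453    -0.03453
  Equil         4.372       1.338     0.08125
  solve Keq expr → x = -0.01151; check Q = 6.7260e-05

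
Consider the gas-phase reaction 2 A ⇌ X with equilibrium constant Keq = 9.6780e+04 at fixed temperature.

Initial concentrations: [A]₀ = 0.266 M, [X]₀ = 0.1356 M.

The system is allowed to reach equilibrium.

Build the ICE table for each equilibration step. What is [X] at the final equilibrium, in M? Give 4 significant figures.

Q₀ = 1.916 vs Keq = 9.6780e+04 ⇒ Q<K, forward
Step 1:
                    A           X
  Initial       0.266      0.1356
  Change      -0.2643      0.1322
  Equil      0.001663      0.2678
  solve Keq expr → x = 0.1322; check Q = 9.6780e+04

[X]_eq = 0.2678 M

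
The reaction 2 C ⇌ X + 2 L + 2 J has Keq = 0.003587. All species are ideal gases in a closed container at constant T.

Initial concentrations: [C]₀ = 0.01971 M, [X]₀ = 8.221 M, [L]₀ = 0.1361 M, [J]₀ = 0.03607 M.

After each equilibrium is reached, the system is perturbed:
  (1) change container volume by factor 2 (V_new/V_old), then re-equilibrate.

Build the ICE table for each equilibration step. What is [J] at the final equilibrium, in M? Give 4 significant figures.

[J]_eq = 0.009278 M

Q₀ = 0.51 vs Keq = 0.003587 ⇒ Q>K, reverse
Step 1:
                  C         X         L         J
  init      0.01971     8.221    0.1361   0.03607
  Δ         0.02709  -0.01355  -0.02709  -0.02709
  eq         0.0468     8.207     0.109  0.008976
  solve Keq expr → x = -0.01355; check Q = 0.003587
Then change container volume by factor 2 (V_new/V_old).
Step 2:
                  C         X         L         J
  init       0.0234     4.104    0.0545  0.004488
  Δ        -0.00479  0.002395   0.00479   0.00479
  eq        0.01861     4.106   0.05929  0.009278
  solve Keq expr → x = 0.002395; check Q = 0.003587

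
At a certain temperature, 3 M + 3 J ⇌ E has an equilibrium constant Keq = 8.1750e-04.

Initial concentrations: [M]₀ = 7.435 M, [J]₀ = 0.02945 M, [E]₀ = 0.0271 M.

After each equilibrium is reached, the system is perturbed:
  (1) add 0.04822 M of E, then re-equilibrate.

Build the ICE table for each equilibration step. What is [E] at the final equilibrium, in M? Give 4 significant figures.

[E]_eq = 0.005065 M

Q₀ = 2.581 vs Keq = 8.1750e-04 ⇒ Q>K, reverse
Step 1:
                   M          J          E
  init         7.435    0.02945     0.0271
  Δ          0.07994    0.07994   -0.02665
  eq           7.515     0.1094 4.5412e-04
  solve Keq expr → x = -0.02665; check Q = 8.1750e-04
Then add 0.04822 M of E.
Step 2:
                   M          J          E
  init         7.515     0.1094    0.04867
  Δ           0.1308     0.1308   -0.04361
  eq           7.646     0.2402   0.005065
  solve Keq expr → x = -0.04361; check Q = 8.1750e-04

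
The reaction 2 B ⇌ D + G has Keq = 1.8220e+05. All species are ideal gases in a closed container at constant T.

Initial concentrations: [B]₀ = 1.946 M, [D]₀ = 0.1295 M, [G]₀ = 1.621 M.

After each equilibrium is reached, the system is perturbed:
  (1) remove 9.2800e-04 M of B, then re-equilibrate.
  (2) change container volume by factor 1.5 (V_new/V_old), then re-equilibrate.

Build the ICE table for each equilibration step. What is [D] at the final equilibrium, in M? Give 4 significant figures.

[D]_eq = 0.7334 M

Q₀ = 0.05543 vs Keq = 1.8220e+05 ⇒ Q<K, forward
Step 1:
                  B         D         G
  I           1.946    0.1295     1.621
  C          -1.942     0.971     0.971
  E        0.003957     1.101     2.592
  solve Keq expr → x = 0.971; check Q = 1.8220e+05
Then remove 9.2800e-04 M of B.
Step 2:
                  B         D         G
  I        0.003029     1.101     2.592
  C       9.2681e-04 -4.6341e-04 -4.6341e-04
  E        0.003956       1.1     2.592
  solve Keq expr → x = -4.6341e-04; check Q = 1.8220e+05
Then change container volume by factor 1.5 (V_new/V_old).
Step 3:
                  B         D         G
  I        0.002637    0.7334     1.728
  C               0         0         0
  E        0.002637    0.7334     1.728
  solve Keq expr → x = 0; check Q = 1.8220e+05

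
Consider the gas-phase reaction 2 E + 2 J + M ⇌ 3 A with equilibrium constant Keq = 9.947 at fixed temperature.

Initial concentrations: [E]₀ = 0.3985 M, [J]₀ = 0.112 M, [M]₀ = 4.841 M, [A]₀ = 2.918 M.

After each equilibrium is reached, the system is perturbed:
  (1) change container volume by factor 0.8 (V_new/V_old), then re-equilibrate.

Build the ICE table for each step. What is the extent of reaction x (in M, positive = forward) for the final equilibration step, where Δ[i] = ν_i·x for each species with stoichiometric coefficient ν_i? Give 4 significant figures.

Q₀ = 2576 vs Keq = 9.947 ⇒ Q>K, reverse
Step 1:
                   E          J          M          A
  init        0.3985      0.112      4.841      2.918
  Δ           0.4481     0.4481      0.224    -0.6721
  eq          0.8466     0.5601      5.065      2.246
  solve Keq expr → x = -0.224; check Q = 9.947
Then change container volume by factor 0.8 (V_new/V_old).
Step 2:
                   E          J          M          A
  init         1.058     0.7001      6.331      2.807
  Δ         -0.06751   -0.06751   -0.03375     0.1013
  eq          0.9907     0.6326      6.298      2.909
  solve Keq expr → x = 0.03375; check Q = 9.947

x = 0.03375 M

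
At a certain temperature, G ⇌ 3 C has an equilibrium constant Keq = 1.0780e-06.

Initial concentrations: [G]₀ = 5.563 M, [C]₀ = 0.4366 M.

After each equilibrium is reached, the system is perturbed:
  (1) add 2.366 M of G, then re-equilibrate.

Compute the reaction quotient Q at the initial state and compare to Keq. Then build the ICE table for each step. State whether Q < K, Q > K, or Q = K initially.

Q₀ = 0.01496; Q > K (proceeds reverse)

Q₀ = 0.01496 vs Keq = 1.0780e-06 ⇒ Q>K, reverse
Step 1:
                   G          C
  I            5.563     0.4366
  C           0.1394    -0.4183
  E            5.702    0.01832
  solve Keq expr → x = -0.1394; check Q = 1.0780e-06
Then add 2.366 M of G.
Step 2:
                   G          C
  I            8.068    0.01832
  C       -7.4869e-04   0.002246
  E            8.068    0.02056
  solve Keq expr → x = 7.4869e-04; check Q = 1.0780e-06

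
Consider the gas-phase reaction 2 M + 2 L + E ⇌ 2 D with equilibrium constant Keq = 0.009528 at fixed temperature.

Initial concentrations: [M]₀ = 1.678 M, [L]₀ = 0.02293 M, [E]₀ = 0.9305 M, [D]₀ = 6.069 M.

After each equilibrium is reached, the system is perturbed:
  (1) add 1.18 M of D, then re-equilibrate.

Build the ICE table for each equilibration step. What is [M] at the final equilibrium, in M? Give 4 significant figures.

[M]_eq = 5.481 M

Q₀ = 2.6738e+04 vs Keq = 0.009528 ⇒ Q>K, reverse
Step 1:
                  M         L         E         D
  I           1.678   0.02293    0.9305     6.069
  C           3.368     3.368     1.684    -3.368
  E           5.046     3.391     2.615     2.701
  solve Keq expr → x = -1.684; check Q = 0.009528
Then add 1.18 M of D.
Step 2:
                  M         L         E         D
  I           5.046     3.391     2.615     3.881
  C          0.4353    0.4353    0.2177   -0.4353
  E           5.481     3.826     2.832     3.446
  solve Keq expr → x = -0.2177; check Q = 0.009528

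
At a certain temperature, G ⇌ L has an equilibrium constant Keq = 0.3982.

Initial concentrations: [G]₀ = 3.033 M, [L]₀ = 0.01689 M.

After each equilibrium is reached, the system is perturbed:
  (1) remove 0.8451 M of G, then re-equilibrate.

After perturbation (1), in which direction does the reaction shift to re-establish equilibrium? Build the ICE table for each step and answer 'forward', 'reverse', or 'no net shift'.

Q₀ = 0.005569 vs Keq = 0.3982 ⇒ Q<K, forward
Step 1:
                  G         L
  init        3.033   0.01689
  Δ         -0.8517    0.8517
  eq          2.181    0.8686
  solve Keq expr → x = 0.8517; check Q = 0.3982
Then remove 0.8451 M of G.
Step 2:
                  G         L
  init        1.336    0.8686
  Δ          0.2407   -0.2407
  eq          1.577    0.6279
  solve Keq expr → x = -0.2407; check Q = 0.3982

Direction: reverse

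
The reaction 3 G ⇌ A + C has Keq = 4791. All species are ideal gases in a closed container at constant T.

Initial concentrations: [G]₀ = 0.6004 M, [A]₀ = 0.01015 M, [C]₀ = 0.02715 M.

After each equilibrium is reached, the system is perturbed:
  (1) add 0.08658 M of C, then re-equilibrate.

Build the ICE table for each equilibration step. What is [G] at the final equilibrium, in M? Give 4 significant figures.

[G]_eq = 0.02347 M

Q₀ = 0.001273 vs Keq = 4791 ⇒ Q<K, forward
Step 1:
                  G         A         C
  Initial    0.6004   0.01015   0.02715
  Change    -0.5793    0.1931    0.1931
  Equil     0.02106    0.2033    0.2203
  solve Keq expr → x = 0.1931; check Q = 4791
Then add 0.08658 M of C.
Step 2:
                  G         A         C
  Initial   0.02106    0.2033    0.3068
  Change    0.00241 -8.0317e-04 -8.0317e-04
  Equil     0.02347    0.2025     0.306
  solve Keq expr → x = -8.0317e-04; check Q = 4791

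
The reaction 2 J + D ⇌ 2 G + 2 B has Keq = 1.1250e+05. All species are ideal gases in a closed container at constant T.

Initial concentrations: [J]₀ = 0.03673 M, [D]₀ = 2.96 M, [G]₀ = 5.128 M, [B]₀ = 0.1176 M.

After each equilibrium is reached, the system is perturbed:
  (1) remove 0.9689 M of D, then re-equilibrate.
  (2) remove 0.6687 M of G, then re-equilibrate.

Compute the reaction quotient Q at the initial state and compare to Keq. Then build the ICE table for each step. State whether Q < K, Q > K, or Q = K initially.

Q₀ = 91.07; Q < K (proceeds forward)

Q₀ = 91.07 vs Keq = 1.1250e+05 ⇒ Q<K, forward
Step 1:
                  J         D         G         B
  I         0.03673      2.96     5.128    0.1176
  C        -0.03536  -0.01768   0.03536   0.03536
  E        0.001373     2.942     5.163     0.153
  solve Keq expr → x = 0.01768; check Q = 1.1250e+05
Then remove 0.9689 M of D.
Step 2:
                  J         D         G         B
  I        0.001373     1.973     5.163     0.153
  C       3.0000e-04 1.5000e-04 -3.0000e-04 -3.0000e-04
  E        0.001673     1.974     5.163    0.1527
  solve Keq expr → x = -1.5000e-04; check Q = 1.1250e+05
Then remove 0.6687 M of G.
Step 3:
                  J         D         G         B
  I        0.001673     1.974     4.494    0.1527
  C       -2.1449e-04 -1.0724e-04 2.1449e-04 2.1449e-04
  E        0.001458     1.973     4.495    0.1529
  solve Keq expr → x = 1.0724e-04; check Q = 1.1250e+05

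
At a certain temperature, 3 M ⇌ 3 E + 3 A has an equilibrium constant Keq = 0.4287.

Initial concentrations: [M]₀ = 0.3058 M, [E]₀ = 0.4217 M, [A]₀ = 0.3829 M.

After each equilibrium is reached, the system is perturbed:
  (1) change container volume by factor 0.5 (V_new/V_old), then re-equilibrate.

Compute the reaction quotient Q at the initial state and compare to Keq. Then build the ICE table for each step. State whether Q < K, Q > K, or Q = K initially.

Q₀ = 0.1472; Q < K (proceeds forward)

Q₀ = 0.1472 vs Keq = 0.4287 ⇒ Q<K, forward
Step 1:
                  M         E         A
  I          0.3058    0.4217    0.3829
  C        -0.04315   0.04315   0.04315
  E          0.2627    0.4648     0.426
  solve Keq expr → x = 0.01438; check Q = 0.4287
Then change container volume by factor 0.5 (V_new/V_old).
Step 2:
                  M         E         A
  I          0.5253    0.9297    0.8521
  C          0.1672   -0.1672   -0.1672
  E          0.6925    0.7625    0.6849
  solve Keq expr → x = -0.05574; check Q = 0.4287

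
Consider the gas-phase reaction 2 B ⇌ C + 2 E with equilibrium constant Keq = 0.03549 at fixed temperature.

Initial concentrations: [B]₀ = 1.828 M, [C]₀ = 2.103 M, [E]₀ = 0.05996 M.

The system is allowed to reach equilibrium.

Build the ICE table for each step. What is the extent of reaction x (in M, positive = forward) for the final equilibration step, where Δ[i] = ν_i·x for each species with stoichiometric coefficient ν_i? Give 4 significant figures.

Q₀ = 0.002263 vs Keq = 0.03549 ⇒ Q<K, forward
Step 1:
                   B          C          E
  Initial      1.828      2.103    0.05996
  Change     -0.1537    0.07684     0.1537
  Equil        1.674       2.18     0.2136
  solve Keq expr → x = 0.07684; check Q = 0.03549

x = 0.07684 M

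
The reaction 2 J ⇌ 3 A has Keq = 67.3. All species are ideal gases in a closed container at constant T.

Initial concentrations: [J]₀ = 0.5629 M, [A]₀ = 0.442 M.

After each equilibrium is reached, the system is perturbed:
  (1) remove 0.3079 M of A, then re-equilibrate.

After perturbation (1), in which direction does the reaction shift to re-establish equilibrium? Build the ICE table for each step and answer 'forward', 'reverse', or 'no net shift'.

Direction: forward

Q₀ = 0.2725 vs Keq = 67.3 ⇒ Q<K, forward
Step 1:
                    J           A
  I            0.5629       0.442
  C           -0.4259      0.6389
  E             0.137       1.081
  solve Keq expr → x = 0.213; check Q = 67.3
Then remove 0.3079 M of A.
Step 2:
                    J           A
  I             0.137       0.773
  C          -0.04345     0.06517
  E           0.09353      0.8381
  solve Keq expr → x = 0.02172; check Q = 67.3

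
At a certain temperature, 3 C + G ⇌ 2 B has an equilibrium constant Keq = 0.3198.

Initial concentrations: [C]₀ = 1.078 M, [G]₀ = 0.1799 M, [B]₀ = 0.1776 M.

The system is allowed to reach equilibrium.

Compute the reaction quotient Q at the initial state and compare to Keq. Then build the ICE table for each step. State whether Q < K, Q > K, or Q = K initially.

Q₀ = 0.14; Q < K (proceeds forward)

Q₀ = 0.14 vs Keq = 0.3198 ⇒ Q<K, forward
Step 1:
                    C           G           B
  Initial       1.078      0.1799      0.1776
  Change     -0.07176    -0.02392     0.04784
  Equil         1.006       0.156      0.2254
  solve Keq expr → x = 0.02392; check Q = 0.3198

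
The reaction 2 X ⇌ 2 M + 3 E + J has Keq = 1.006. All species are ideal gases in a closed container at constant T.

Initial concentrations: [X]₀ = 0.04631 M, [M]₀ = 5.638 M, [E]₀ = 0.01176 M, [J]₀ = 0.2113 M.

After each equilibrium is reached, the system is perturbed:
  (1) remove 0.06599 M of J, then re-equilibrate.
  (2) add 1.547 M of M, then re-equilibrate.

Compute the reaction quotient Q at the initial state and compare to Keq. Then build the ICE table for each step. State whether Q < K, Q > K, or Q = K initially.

Q₀ = 0.005094; Q < K (proceeds forward)

Q₀ = 0.005094 vs Keq = 1.006 ⇒ Q<K, forward
Step 1:
                    X           M           E           J
  Initial     0.04631       5.638     0.01176      0.2113
  Change     -0.02161     0.02161     0.03242     0.01081
  Equil        0.0247        5.66     0.04418      0.2221
  solve Keq expr → x = 0.01081; check Q = 1.006
Then remove 0.06599 M of J.
Step 2:
                    X           M           E           J
  Initial      0.0247        5.66     0.04418      0.1561
  Change     -0.00189     0.00189    0.002835  9.4510e-04
  Equil       0.02281       5.662     0.04702      0.1571
  solve Keq expr → x = 9.4510e-04; check Q = 1.006
Then add 1.547 M of M.
Step 3:
                    X           M           E           J
  Initial     0.02281       7.209     0.04702      0.1571
  Change     0.002591   -0.002591   -0.003887   -0.001296
  Equil        0.0254       7.206     0.04313      0.1558
  solve Keq expr → x = -0.001296; check Q = 1.006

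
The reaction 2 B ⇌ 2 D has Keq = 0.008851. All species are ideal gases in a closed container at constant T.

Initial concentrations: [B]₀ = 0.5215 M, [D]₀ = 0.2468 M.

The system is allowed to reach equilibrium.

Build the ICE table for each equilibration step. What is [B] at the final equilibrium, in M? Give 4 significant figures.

[B]_eq = 0.7022 M

Q₀ = 0.224 vs Keq = 0.008851 ⇒ Q>K, reverse
Step 1:
                    B           D
  I            0.5215      0.2468
  C            0.1807     -0.1807
  E            0.7022     0.06607
  solve Keq expr → x = -0.09037; check Q = 0.008851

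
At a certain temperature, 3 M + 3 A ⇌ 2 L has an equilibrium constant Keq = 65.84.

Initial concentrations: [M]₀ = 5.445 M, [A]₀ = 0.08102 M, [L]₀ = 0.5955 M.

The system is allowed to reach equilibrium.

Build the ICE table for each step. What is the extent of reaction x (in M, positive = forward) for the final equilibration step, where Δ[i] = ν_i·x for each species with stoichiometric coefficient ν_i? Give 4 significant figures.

x = 0.0158 M

Q₀ = 4.13 vs Keq = 65.84 ⇒ Q<K, forward
Step 1:
                    M           A           L
  init          5.445     0.08102      0.5955
  Δ          -0.04741    -0.04741      0.0316
  eq            5.398     0.03361      0.6271
  solve Keq expr → x = 0.0158; check Q = 65.84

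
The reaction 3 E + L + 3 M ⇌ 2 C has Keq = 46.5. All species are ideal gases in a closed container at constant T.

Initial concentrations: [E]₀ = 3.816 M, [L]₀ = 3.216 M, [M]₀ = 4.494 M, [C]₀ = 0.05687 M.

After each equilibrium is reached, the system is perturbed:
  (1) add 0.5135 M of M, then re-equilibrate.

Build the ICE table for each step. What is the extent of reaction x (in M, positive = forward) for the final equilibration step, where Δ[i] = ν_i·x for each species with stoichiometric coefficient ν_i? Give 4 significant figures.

Q₀ = 1.9940e-07 vs Keq = 46.5 ⇒ Q<K, forward
Step 1:
                    E           L           M           C
  I             3.816       3.216       4.494     0.05687
  C            -3.447      -1.149      -3.447       2.298
  E             0.369       2.067       1.047       2.355
  solve Keq expr → x = 1.149; check Q = 46.5
Then add 0.5135 M of M.
Step 2:
                    E           L           M           C
  I             0.369       2.067       1.561       2.355
  C          -0.09844    -0.03281    -0.09844     0.06562
  E            0.2706       2.034       1.462        2.42
  solve Keq expr → x = 0.03281; check Q = 46.5

x = 0.03281 M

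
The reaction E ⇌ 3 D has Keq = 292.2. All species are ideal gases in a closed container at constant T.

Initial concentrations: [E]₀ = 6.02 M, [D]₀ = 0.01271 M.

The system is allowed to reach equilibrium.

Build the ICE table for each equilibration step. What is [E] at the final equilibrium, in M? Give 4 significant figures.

Q₀ = 3.4107e-07 vs Keq = 292.2 ⇒ Q<K, forward
Step 1:
                    E           D
  I              6.02     0.01271
  C            -3.142       9.426
  E             2.878       9.439
  solve Keq expr → x = 3.142; check Q = 292.2

[E]_eq = 2.878 M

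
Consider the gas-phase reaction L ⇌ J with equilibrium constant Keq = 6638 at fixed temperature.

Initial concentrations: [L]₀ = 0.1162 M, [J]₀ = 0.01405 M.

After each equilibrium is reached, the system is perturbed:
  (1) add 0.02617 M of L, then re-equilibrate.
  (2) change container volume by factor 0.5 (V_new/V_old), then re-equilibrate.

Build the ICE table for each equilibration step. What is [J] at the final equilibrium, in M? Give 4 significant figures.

[J]_eq = 0.3128 M

Q₀ = 0.1209 vs Keq = 6638 ⇒ Q<K, forward
Step 1:
                  L         J
  Initial    0.1162   0.01405
  Change    -0.1162    0.1162
  Equil   1.9619e-05    0.1302
  solve Keq expr → x = 0.1162; check Q = 6638
Then add 0.02617 M of L.
Step 2:
                  L         J
  Initial   0.02619    0.1302
  Change   -0.02617   0.02617
  Equil   2.3561e-05    0.1564
  solve Keq expr → x = 0.02617; check Q = 6638
Then change container volume by factor 0.5 (V_new/V_old).
Step 3:
                  L         J
  Initial 4.7122e-05    0.3128
  Change          0         0
  Equil   4.7122e-05    0.3128
  solve Keq expr → x = 0; check Q = 6638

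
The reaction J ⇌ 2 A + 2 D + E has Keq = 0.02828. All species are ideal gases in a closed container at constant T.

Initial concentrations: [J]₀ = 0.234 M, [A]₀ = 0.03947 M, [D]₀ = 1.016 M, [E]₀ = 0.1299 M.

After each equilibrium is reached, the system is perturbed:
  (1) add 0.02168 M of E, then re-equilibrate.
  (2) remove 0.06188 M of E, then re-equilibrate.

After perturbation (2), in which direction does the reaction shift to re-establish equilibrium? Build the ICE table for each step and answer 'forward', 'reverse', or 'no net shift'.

Direction: forward

Q₀ = 8.9272e-04 vs Keq = 0.02828 ⇒ Q<K, forward
Step 1:
                    J           A           D           E
  Initial       0.234     0.03947       1.016      0.1299
  Change     -0.05418      0.1084      0.1084     0.05418
  Equil        0.1798      0.1478       1.124      0.1841
  solve Keq expr → x = 0.05418; check Q = 0.02828
Then add 0.02168 M of E.
Step 2:
                    J           A           D           E
  Initial      0.1798      0.1478       1.124      0.2058
  Change      0.00268   -0.005361   -0.005361    -0.00268
  Equil        0.1825      0.1425       1.119      0.2031
  solve Keq expr → x = -0.00268; check Q = 0.02828
Then remove 0.06188 M of E.
Step 3:
                    J           A           D           E
  Initial      0.1825      0.1425       1.119      0.1412
  Change    -0.008541     0.01708     0.01708    0.008541
  Equil         0.174      0.1595       1.136      0.1497
  solve Keq expr → x = 0.008541; check Q = 0.02828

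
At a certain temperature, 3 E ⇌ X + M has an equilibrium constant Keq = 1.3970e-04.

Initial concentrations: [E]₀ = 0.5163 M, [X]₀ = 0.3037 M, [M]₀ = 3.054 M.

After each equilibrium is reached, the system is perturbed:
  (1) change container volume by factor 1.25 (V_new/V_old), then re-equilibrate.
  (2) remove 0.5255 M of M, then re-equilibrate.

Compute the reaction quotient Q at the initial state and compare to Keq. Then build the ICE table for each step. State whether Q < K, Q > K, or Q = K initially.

Q₀ = 6.739 vs Keq = 1.3970e-04 ⇒ Q>K, reverse
Step 1:
                   E          X          M
  init        0.5163     0.3037      3.054
  Δ           0.9107    -0.3036    -0.3036
  eq           1.427 1.4758e-04       2.75
  solve Keq expr → x = -0.3036; check Q = 1.3970e-04
Then change container volume by factor 1.25 (V_new/V_old).
Step 2:
                   E          X          M
  init         1.142 1.1806e-04        2.2
  Δ       7.0782e-05 -2.3594e-05 -2.3594e-05
  eq           1.142 9.4469e-05        2.2
  solve Keq expr → x = -2.3594e-05; check Q = 1.3970e-04
Then remove 0.5255 M of M.
Step 3:
                   E          X          M
  init         1.142 9.4469e-05      1.675
  Δ       -8.8829e-05 2.9610e-05 2.9610e-05
  eq           1.142 1.2408e-04      1.675
  solve Keq expr → x = 2.9610e-05; check Q = 1.3970e-04

Q₀ = 6.739; Q > K (proceeds reverse)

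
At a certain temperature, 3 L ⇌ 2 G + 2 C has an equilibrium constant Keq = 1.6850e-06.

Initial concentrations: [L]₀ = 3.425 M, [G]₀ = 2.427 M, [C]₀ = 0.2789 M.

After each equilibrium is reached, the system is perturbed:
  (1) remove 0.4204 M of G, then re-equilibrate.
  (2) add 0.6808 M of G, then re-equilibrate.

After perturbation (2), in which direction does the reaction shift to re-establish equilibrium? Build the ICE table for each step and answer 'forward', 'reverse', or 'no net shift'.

Q₀ = 0.0114 vs Keq = 1.6850e-06 ⇒ Q>K, reverse
Step 1:
                   L          G          C
  I            3.425      2.427     0.2789
  C           0.4116    -0.2744    -0.2744
  E            3.837      2.153   0.004532
  solve Keq expr → x = -0.1372; check Q = 1.6850e-06
Then remove 0.4204 M of G.
Step 2:
                   L          G          C
  I            3.837      1.732   0.004532
  C        -0.001639   0.001093   0.001093
  E            3.835      1.733   0.005624
  solve Keq expr → x = 5.4630e-04; check Q = 1.6850e-06
Then add 0.6808 M of G.
Step 3:
                   L          G          C
  I            3.835      2.414   0.005624
  C         0.002369   -0.00158   -0.00158
  E            3.837      2.413   0.004044
  solve Keq expr → x = -7.8982e-04; check Q = 1.6850e-06

Direction: reverse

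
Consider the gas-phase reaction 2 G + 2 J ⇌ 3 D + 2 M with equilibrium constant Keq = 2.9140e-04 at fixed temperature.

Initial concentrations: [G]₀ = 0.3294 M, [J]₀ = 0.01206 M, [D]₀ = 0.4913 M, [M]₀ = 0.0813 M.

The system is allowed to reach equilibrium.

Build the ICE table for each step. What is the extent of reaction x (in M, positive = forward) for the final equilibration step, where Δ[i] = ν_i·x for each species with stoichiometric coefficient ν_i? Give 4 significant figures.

Q₀ = 49.67 vs Keq = 2.9140e-04 ⇒ Q>K, reverse
Step 1:
                   G          J          D          M
  init        0.3294    0.01206     0.4913     0.0813
  Δ          0.07854    0.07854    -0.1178   -0.07854
  eq          0.4079     0.0906     0.3735   0.002764
  solve Keq expr → x = -0.03927; check Q = 2.9140e-04

x = -0.03927 M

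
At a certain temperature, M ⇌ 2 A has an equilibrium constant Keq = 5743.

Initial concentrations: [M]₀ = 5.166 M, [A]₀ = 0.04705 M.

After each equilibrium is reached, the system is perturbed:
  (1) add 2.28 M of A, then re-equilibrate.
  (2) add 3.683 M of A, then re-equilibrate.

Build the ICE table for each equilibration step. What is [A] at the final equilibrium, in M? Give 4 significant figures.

[A]_eq = 16.25 M

Q₀ = 4.2851e-04 vs Keq = 5743 ⇒ Q<K, forward
Step 1:
                  M         A
  Initial     5.166   0.04705
  Change     -5.147     10.29
  Equil     0.01862     10.34
  solve Keq expr → x = 5.147; check Q = 5743
Then add 2.28 M of A.
Step 2:
                  M         A
  Initial   0.01862     12.62
  Change   0.009037  -0.01807
  Equil     0.02766      12.6
  solve Keq expr → x = -0.009037; check Q = 5743
Then add 3.683 M of A.
Step 3:
                  M         A
  Initial   0.02766     16.29
  Change    0.01832  -0.03664
  Equil     0.04598     16.25
  solve Keq expr → x = -0.01832; check Q = 5743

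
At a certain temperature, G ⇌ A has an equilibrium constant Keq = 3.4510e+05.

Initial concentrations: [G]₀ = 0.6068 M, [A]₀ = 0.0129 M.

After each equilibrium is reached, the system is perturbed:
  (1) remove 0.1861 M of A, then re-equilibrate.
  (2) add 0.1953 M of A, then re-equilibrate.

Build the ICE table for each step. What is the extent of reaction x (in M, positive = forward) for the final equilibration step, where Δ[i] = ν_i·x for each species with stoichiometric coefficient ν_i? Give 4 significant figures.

Q₀ = 0.02126 vs Keq = 3.4510e+05 ⇒ Q<K, forward
Step 1:
                    G           A
  init         0.6068      0.0129
  Δ           -0.6068      0.6068
  eq       1.7957e-06      0.6197
  solve Keq expr → x = 0.6068; check Q = 3.4510e+05
Then remove 0.1861 M of A.
Step 2:
                    G           A
  init     1.7957e-06      0.4336
  Δ       -5.3926e-07  5.3926e-07
  eq       1.2564e-06      0.4336
  solve Keq expr → x = 5.3926e-07; check Q = 3.4510e+05
Then add 0.1953 M of A.
Step 3:
                    G           A
  init     1.2564e-06      0.6289
  Δ        5.6592e-07 -5.6592e-07
  eq       1.8224e-06      0.6289
  solve Keq expr → x = -5.6592e-07; check Q = 3.4510e+05

x = -5.6592e-07 M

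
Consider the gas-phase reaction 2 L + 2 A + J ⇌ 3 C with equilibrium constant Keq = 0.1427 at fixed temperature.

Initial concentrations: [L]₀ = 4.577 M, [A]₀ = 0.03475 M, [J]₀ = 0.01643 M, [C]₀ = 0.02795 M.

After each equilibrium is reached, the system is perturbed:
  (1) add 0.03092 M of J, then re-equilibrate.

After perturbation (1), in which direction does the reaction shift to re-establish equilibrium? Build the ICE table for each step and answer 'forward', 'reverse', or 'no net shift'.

Direction: forward

Q₀ = 0.05253 vs Keq = 0.1427 ⇒ Q<K, forward
Step 1:
                   L          A          J          C
  I            4.577    0.03475    0.01643    0.02795
  C        -0.004171  -0.004171  -0.002085   0.006256
  E            4.573    0.03058    0.01434    0.03421
  solve Keq expr → x = 0.002085; check Q = 0.1427
Then add 0.03092 M of J.
Step 2:
                   L          A          J          C
  I            4.573    0.03058    0.04526    0.03421
  C        -0.005699  -0.005699  -0.002849   0.008548
  E            4.567    0.02488    0.04242    0.04275
  solve Keq expr → x = 0.002849; check Q = 0.1427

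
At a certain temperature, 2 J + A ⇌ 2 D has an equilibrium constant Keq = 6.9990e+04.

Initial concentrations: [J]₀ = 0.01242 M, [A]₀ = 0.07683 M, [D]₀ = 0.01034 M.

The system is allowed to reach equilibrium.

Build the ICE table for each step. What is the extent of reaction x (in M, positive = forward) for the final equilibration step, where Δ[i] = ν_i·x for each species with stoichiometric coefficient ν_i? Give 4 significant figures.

x = 0.006051 M

Q₀ = 9.021 vs Keq = 6.9990e+04 ⇒ Q<K, forward
Step 1:
                   J          A          D
  I          0.01242    0.07683    0.01034
  C          -0.0121  -0.006051     0.0121
  E       3.1884e-04    0.07078    0.02244
  solve Keq expr → x = 0.006051; check Q = 6.9990e+04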